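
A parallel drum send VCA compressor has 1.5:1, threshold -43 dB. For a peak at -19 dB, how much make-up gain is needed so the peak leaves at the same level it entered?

8 dB

Overshoot 24 dB → 24/1.5 = 16 dB after compression, so the compressed level is -43 + 16 = -27 dB.
Make-up = target − compressed = -19 − (-27) = 8 dB.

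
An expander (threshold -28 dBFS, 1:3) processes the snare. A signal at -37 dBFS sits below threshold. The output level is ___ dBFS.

-55 dBFS

Below threshold, a 1:3 expander applies gain = (3−1)×(T − x) of attenuation.
(3−1) × 9 = 18 dB, so output = -37 − 18 = -55 dBFS.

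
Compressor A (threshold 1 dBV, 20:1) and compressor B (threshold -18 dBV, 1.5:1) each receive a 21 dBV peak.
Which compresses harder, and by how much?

A: overshoot 20 dB → output overshoot 1 dB → GR 19 dB.
B: overshoot 39 dB → output overshoot 26 dB → GR 13 dB.
A applies 6 dB more gain reduction.

A, by 6 dB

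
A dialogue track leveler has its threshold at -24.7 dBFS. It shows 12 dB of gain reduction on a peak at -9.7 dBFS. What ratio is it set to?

Input overshoot = -9.7 − (-24.7) = 15 dB.
Output overshoot = 15 − 12 = 3 dB.
Ratio = input overshoot / output overshoot = 15 / 3 = 5.

5:1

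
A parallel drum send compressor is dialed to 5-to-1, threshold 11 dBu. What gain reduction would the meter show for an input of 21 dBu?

The signal is 10 dB above threshold.
After 5:1 compression the overshoot becomes 10/5 = 2 dB.
So the signal is attenuated by 10 − 2 = 8 dB.

8 dB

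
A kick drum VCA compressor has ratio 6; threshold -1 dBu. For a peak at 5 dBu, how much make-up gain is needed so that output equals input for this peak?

5 dB

The peak compresses to -1 + 6/6 = 0 dBu.
To reach 5 dBu requires 5 − 0 = 5 dB of make-up.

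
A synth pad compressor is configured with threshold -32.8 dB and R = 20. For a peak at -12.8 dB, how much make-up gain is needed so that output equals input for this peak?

19 dB

Without make-up, output = threshold + overshoot/20 = -32.8 + 1 = -31.8 dB.
Gap to target: 19 dB.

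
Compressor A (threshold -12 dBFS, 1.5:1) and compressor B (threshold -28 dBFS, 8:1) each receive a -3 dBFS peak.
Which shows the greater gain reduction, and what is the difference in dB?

B, by 18.875 dB

A: overshoot 9 dB → output overshoot 6 dB → GR 3 dB.
B: overshoot 25 dB → output overshoot 3.125 dB → GR 21.875 dB.
B applies 18.875 dB more gain reduction.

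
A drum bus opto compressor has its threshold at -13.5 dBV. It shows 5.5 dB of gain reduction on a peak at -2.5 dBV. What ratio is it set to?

2:1

Input overshoot = -2.5 − (-13.5) = 11 dB.
Output overshoot = 11 − 5.5 = 5.5 dB.
Ratio = input overshoot / output overshoot = 11 / 5.5 = 2.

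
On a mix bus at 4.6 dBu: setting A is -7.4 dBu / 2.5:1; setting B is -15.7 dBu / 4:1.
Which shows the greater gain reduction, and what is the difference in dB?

B, by 8.025 dB

A: GR = 12 − 12/2.5 = 7.2 dB.
B: GR = 20.3 − 20.3/4 = 15.225 dB.
Difference: 8.025 dB in favour of B.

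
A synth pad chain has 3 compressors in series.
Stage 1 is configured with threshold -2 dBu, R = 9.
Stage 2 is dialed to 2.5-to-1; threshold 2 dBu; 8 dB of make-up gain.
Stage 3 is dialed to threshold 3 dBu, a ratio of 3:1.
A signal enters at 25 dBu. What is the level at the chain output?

Stage 1: 27 dB above -2 dBu, reduced 9:1 to 3 dB above → 1 dBu.
Stage 2: 1 dBu ≤ 2 dBu, so stage 2 doesn't engage; make-up brings it to 9 dBu.
Stage 3: 6 dB above 3 dBu, reduced 3:1 to 2 dB above → 5 dBu.

5 dBu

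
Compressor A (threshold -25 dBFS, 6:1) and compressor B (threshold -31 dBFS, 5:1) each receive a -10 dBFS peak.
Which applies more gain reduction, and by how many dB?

A: GR = 15 − 15/6 = 12.5 dB.
B: GR = 21 − 21/5 = 16.8 dB.
B reduces 4.3 dB more.

B, by 4.3 dB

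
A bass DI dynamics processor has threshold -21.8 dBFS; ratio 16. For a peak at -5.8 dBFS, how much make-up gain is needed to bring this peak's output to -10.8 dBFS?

Overshoot 16 dB → 16/16 = 1 dB after compression, so the compressed level is -21.8 + 1 = -20.8 dBFS.
Make-up = target − compressed = -10.8 − (-20.8) = 10 dB.

10 dB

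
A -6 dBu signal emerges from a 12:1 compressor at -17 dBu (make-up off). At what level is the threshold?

-18 dBu

Input is 12 dB above T (since output overshoot × R = input overshoot: (-17 − T)·12 = -6 − T gives T = -18 dBu).
Check: -18 + (-6 − (-18))/12 = -18 + 1 = -17 dBu. ✓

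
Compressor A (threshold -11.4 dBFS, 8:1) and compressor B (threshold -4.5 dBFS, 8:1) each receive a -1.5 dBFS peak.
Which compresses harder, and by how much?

A, by 6.0375 dB

A: GR = 9.9 − 9.9/8 = 8.6625 dB.
B: GR = 3 − 3/8 = 2.625 dB.
Difference: 6.0375 dB in favour of A.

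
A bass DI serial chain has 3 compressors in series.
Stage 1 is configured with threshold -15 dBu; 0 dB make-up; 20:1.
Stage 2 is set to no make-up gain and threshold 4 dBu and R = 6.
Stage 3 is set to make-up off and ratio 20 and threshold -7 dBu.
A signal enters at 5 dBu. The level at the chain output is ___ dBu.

Stage 1: overshoot 20 dB → 20/20 = 1 dB → -14 dBu.
Stage 2: -14 dBu ≤ 4 dBu, so stage 2 doesn't engage; output -14 dBu.
Stage 3: -14 dBu ≤ -7 dBu, so stage 3 doesn't engage; output -14 dBu.

-14 dBu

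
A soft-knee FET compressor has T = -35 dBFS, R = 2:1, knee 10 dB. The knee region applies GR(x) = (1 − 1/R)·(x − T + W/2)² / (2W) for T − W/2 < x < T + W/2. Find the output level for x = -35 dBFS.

x − T + W/2 = -35 − (-35) + 5 = 5.
GR = (1 − 1/2) × 5² / 20 = 0.5 × 25 / 20 = 0.625 dB.
Output = -35 − 0.625 = -35.625 dBFS.

-35.625 dBFS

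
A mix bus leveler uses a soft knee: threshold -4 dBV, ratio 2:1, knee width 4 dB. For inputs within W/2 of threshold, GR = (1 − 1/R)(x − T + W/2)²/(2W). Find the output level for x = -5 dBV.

x − T + W/2 = -5 − (-4) + 2 = 1.
GR = (1 − 1/2) × 1² / 8 = 0.5 × 1 / 8 = 0.0625 dB.
Output = -5 − 0.0625 = -5.0625 dBV.

-5.0625 dBV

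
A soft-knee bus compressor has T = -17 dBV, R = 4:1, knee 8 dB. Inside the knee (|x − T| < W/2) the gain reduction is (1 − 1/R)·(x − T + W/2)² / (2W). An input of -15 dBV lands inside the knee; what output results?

x − T + W/2 = -15 − (-17) + 4 = 6.
GR = (1 − 1/4) × 6² / 16 = 0.75 × 36 / 16 = 1.6875 dB.
Output = -15 − 1.6875 = -16.6875 dBV.

-16.6875 dBV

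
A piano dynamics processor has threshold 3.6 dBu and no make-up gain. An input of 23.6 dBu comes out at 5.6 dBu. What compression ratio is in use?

10:1

Input overshoot = 23.6 − 3.6 = 20 dB; output overshoot = 5.6 − 3.6 = 2 dB.
Ratio = 20 / 2 = 10.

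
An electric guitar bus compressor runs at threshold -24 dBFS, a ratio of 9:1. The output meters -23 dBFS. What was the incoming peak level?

That's 1 dB above the -24 dBFS threshold.
Before 9:1 compression the overshoot was 1 × 9 = 9 dB, so input = -24 + 9 = -15 dBFS.

-15 dBFS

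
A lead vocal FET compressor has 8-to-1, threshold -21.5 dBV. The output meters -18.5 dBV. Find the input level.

2.5 dBV

That's 3 dB above the -21.5 dBV threshold.
Before 8:1 compression the overshoot was 3 × 8 = 24 dB, so input = -21.5 + 24 = 2.5 dBV.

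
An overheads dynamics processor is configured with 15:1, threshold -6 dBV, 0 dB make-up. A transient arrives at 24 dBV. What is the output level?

Overshoot: 24 − (-6) = 30 dB.
15:1 compression reduces that to 30/15 = 2 dB over.
So the level is -6 + 2 = -4 dBV.

-4 dBV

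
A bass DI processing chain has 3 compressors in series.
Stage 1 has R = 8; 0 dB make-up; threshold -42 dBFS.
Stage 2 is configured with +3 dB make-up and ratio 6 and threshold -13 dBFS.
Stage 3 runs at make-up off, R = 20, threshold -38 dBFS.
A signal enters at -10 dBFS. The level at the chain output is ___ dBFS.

Stage 1: overshoot 32 dB → 32/8 = 4 dB → -38 dBFS.
Stage 2: -38 dBFS is at or below the -13 dBFS threshold — no compression; make-up brings it to -35 dBFS.
Stage 3: 3 dB above -38 dBFS, reduced 20:1 to 0.15 dB above → -37.85 dBFS.

-37.85 dBFS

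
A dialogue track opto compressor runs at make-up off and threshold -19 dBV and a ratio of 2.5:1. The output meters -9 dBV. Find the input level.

Post-compression overshoot = -9 − (-19) = 10 dB.
Before 2.5:1 compression the overshoot was 10 × 2.5 = 25 dB, so input = -19 + 25 = 6 dBV.

6 dBV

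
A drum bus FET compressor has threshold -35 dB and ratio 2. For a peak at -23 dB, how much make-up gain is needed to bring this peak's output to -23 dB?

6 dB

The peak compresses to -35 + 12/2 = -29 dB.
To reach -23 dB requires -23 − (-29) = 6 dB of make-up.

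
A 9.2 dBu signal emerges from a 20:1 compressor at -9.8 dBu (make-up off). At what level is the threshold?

Input is 20 dB above T (since output overshoot × R = input overshoot: (-9.8 − T)·20 = 9.2 − T gives T = -10.8 dBu).
Check: -10.8 + (9.2 − (-10.8))/20 = -10.8 + 1 = -9.8 dBu. ✓

-10.8 dBu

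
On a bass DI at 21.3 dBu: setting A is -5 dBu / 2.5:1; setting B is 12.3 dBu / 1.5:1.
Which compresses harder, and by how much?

A, by 12.78 dB

A: 26.3 dB over, compressed to 10.52 dB over, so 15.78 dB of GR.
B: 9 dB over, compressed to 6 dB over, so 3 dB of GR.
A reduces 12.78 dB more.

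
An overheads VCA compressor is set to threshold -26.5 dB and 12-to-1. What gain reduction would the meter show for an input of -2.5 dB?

22 dB

-2.5 dB exceeds the threshold by 24 dB.
After 12:1 compression the overshoot becomes 24/12 = 2 dB.
GR = overshoot in − overshoot out = 24 − 2 = 22 dB.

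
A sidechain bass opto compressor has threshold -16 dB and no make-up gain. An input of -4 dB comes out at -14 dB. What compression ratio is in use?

6:1

Input overshoot = -4 − (-16) = 12 dB; output overshoot = -14 − (-16) = 2 dB.
Ratio = 12 / 2 = 6.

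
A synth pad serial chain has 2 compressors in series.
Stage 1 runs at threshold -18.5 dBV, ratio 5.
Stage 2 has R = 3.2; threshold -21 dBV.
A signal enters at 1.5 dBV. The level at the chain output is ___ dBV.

-18.96875 dBV

Stage 1: overshoot 20 dB → 20/5 = 4 dB → -14.5 dBV.
Stage 2: overshoot 6.5 dB → 6.5/3.2 = 2.03125 dB → -18.96875 dBV.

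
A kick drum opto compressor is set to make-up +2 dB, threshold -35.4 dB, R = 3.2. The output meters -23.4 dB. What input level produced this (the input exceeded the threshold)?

Stripping the +2 dB make-up gives -25.4 dB at the gain stage.
Post-compression overshoot = -25.4 − (-35.4) = 10 dB.
Before 3.2:1 compression the overshoot was 10 × 3.2 = 32 dB, so input = -35.4 + 32 = -3.4 dB.

-3.4 dB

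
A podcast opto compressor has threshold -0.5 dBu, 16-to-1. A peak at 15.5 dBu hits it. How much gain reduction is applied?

15 dB

15.5 dBu exceeds the threshold by 16 dB.
After 16:1 compression the overshoot becomes 16/16 = 1 dB.
Gain reduction = 16 − 1 = 15 dB.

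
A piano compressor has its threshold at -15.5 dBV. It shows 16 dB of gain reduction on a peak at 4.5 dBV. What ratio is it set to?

5:1

Input overshoot = 4.5 − (-15.5) = 20 dB.
Output overshoot = 20 − 16 = 4 dB.
Ratio = input overshoot / output overshoot = 20 / 4 = 5.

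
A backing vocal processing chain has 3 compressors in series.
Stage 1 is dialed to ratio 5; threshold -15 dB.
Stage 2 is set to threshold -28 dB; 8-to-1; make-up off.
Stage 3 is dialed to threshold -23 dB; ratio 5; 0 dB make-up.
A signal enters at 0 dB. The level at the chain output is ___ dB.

-26 dB

Stage 1: 15 dB above -15 dB, reduced 5:1 to 3 dB above → -12 dB.
Stage 2: overshoot 16 dB → 16/8 = 2 dB → -26 dB.
Stage 3: below threshold (-26 ≤ -23); passes unchanged; output -26 dB.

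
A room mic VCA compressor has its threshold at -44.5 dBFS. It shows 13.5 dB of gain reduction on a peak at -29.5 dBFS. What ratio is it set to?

10:1

Input overshoot = -29.5 − (-44.5) = 15 dB.
Output overshoot = 15 − 13.5 = 1.5 dB.
Ratio = input overshoot / output overshoot = 15 / 1.5 = 10.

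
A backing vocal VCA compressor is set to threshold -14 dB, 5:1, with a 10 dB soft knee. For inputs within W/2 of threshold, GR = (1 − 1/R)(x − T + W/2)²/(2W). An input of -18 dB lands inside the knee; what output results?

x − T + W/2 = -18 − (-14) + 5 = 1.
GR = (1 − 1/5) × 1² / 20 = 0.8 × 1 / 20 = 0.04 dB.
Output = -18 − 0.04 = -18.04 dB.

-18.04 dB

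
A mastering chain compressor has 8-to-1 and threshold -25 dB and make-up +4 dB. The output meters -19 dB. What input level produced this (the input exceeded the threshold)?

Before make-up, the level was -19 − 4 = -23 dB.
Post-compression overshoot = -23 − (-25) = 2 dB.
Input overshoot = R × output overshoot = 16 dB → input = -25 + 16 = -9 dB.

-9 dB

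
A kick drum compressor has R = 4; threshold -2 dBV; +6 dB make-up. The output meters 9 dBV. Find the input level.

Stripping the +6 dB make-up gives 3 dBV at the gain stage.
The compressed level sits 3 − (-2) = 5 dB over threshold.
Before 4:1 compression the overshoot was 5 × 4 = 20 dB, so input = -2 + 20 = 18 dBV.

18 dBV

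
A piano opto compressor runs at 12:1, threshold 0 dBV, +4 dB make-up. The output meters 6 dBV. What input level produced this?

Before make-up, the level was 6 − 4 = 2 dBV.
Post-compression overshoot = 2 − 0 = 2 dB.
Undo the ratio: input overshoot = 2 × 12 = 24 dB, giving input = 24 dBV.

24 dBV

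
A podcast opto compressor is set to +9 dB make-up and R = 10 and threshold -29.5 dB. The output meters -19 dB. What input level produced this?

-14.5 dB

Stripping the +9 dB make-up gives -28 dB at the gain stage.
That's 1.5 dB above the -29.5 dB threshold.
Before 10:1 compression the overshoot was 1.5 × 10 = 15 dB, so input = -29.5 + 15 = -14.5 dB.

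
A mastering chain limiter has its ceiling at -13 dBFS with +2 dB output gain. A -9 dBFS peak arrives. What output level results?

At ∞:1, everything above -13 dBFS is held at the ceiling.
Output gain then adds 2 dB: -13 + 2 = -11 dBFS.

-11 dBFS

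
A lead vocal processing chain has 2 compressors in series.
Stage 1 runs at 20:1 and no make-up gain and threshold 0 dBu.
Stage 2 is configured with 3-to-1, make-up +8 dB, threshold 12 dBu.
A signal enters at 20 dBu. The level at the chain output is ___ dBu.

9 dBu

Stage 1: 20 dB above 0 dBu, reduced 20:1 to 1 dB above → 1 dBu.
Stage 2: 1 dBu ≤ 12 dBu, so stage 2 doesn't engage; make-up brings it to 9 dBu.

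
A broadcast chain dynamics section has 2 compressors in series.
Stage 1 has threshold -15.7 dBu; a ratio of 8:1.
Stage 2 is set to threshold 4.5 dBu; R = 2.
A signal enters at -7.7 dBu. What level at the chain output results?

Stage 1: 8 dB above -15.7 dBu, reduced 8:1 to 1 dB above → -14.7 dBu.
Stage 2: -14.7 dBu ≤ 4.5 dBu, so stage 2 doesn't engage; output -14.7 dBu.

-14.7 dBu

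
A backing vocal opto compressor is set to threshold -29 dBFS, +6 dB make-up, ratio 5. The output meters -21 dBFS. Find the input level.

-19 dBFS

Stripping the +6 dB make-up gives -27 dBFS at the gain stage.
That's 2 dB above the -29 dBFS threshold.
Before 5:1 compression the overshoot was 2 × 5 = 10 dB, so input = -29 + 10 = -19 dBFS.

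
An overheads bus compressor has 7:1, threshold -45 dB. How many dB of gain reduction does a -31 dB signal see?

12 dB

Overshoot = -31 − (-45) = 14 dB.
After 7:1 compression the overshoot becomes 14/7 = 2 dB.
So the signal is attenuated by 14 − 2 = 12 dB.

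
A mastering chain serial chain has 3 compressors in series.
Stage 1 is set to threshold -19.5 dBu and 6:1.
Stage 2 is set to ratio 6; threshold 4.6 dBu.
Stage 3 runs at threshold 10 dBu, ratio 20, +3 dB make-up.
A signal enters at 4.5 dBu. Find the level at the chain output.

-12.5 dBu

Stage 1: overshoot 24 dB → 24/6 = 4 dB → -15.5 dBu.
Stage 2: -15.5 dBu ≤ 4.6 dBu, so stage 2 doesn't engage; output -15.5 dBu.
Stage 3: below threshold (-15.5 ≤ 10); passes unchanged; make-up brings it to -12.5 dBu.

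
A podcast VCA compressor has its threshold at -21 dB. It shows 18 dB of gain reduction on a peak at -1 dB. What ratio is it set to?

Input overshoot = -1 − (-21) = 20 dB.
Output overshoot = 20 − 18 = 2 dB.
Ratio = input overshoot / output overshoot = 20 / 2 = 10.

10:1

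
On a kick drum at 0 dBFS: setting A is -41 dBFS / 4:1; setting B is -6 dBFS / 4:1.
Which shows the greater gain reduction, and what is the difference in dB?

A, by 26.25 dB

A: GR = 41 − 41/4 = 30.75 dB.
B: GR = 6 − 6/4 = 4.5 dB.
Difference: 26.25 dB in favour of A.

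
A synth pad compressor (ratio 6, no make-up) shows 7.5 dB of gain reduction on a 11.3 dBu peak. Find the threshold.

2.3 dBu

Gain reduction = 11.3 − 3.8 = 7.5 dB; output overshoot = GR / (R − 1) = 7.5 / 5 = 1.5 dB.
Threshold = output − output overshoot = 3.8 − 1.5 = 2.3 dBu.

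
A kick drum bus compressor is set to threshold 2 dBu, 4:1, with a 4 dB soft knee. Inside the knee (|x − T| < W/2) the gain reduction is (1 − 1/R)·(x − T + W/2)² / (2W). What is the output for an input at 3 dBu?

2.15625 dBu

x − T + W/2 = 3 − 2 + 2 = 3.
GR = (1 − 1/4) × 3² / 8 = 0.75 × 9 / 8 = 0.84375 dB.
Output = 3 − 0.84375 = 2.15625 dBu.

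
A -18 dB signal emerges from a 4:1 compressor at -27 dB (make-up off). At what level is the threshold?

-30 dB

Input is 12 dB above T (since output overshoot × R = input overshoot: (-27 − T)·4 = -18 − T gives T = -30 dB).
Check: -30 + (-18 − (-30))/4 = -30 + 3 = -27 dB. ✓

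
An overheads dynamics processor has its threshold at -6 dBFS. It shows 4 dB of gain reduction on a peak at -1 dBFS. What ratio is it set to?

5:1

Input overshoot = -1 − (-6) = 5 dB.
Output overshoot = 5 − 4 = 1 dB.
Ratio = input overshoot / output overshoot = 5 / 1 = 5.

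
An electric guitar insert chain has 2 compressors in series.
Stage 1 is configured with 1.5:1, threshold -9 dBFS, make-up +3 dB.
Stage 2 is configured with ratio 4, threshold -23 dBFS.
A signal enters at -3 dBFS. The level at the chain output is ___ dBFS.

-17.75 dBFS

Stage 1: 6 dB above -9 dBFS, reduced 1.5:1 to 4 dB above → -5 dBFS; +3 dB make-up → -2 dBFS.
Stage 2: overshoot 21 dB → 21/4 = 5.25 dB → -17.75 dBFS.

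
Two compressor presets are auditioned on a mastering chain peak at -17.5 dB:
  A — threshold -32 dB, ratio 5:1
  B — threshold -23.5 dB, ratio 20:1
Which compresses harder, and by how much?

A: 14.5 dB over, compressed to 2.9 dB over, so 11.6 dB of GR.
B: 6 dB over, compressed to 0.3 dB over, so 5.7 dB of GR.
A applies 5.9 dB more gain reduction.

A, by 5.9 dB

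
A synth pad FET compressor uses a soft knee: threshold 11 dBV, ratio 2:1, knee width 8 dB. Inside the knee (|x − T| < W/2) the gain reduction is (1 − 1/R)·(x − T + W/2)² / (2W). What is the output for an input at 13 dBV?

x − T + W/2 = 13 − 11 + 4 = 6.
GR = (1 − 1/2) × 6² / 16 = 0.5 × 36 / 16 = 1.125 dB.
Output = 13 − 1.125 = 11.875 dBV.

11.875 dBV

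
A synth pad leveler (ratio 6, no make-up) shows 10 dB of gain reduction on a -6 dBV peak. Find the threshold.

-18 dBV

Input is 12 dB above T (since output overshoot × R = input overshoot: (-16 − T)·6 = -6 − T gives T = -18 dBV).
Check: -18 + (-6 − (-18))/6 = -18 + 2 = -16 dBV. ✓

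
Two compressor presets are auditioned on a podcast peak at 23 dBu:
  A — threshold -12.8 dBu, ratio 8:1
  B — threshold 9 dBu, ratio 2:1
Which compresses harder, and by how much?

A, by 24.325 dB

A: 35.8 dB over, compressed to 4.475 dB over, so 31.325 dB of GR.
B: 14 dB over, compressed to 7 dB over, so 7 dB of GR.
A applies 24.325 dB more gain reduction.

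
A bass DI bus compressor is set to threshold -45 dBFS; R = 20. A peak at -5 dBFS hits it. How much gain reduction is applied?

Overshoot = -5 − (-45) = 40 dB.
At 20:1, output sits 40/20 = 2 dB above threshold.
GR = overshoot in − overshoot out = 40 − 2 = 38 dB.

38 dB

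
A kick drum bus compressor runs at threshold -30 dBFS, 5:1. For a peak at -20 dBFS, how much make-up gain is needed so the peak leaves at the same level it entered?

8 dB

Without make-up, output = threshold + overshoot/5 = -30 + 2 = -28 dBFS.
Gap to target: 8 dB.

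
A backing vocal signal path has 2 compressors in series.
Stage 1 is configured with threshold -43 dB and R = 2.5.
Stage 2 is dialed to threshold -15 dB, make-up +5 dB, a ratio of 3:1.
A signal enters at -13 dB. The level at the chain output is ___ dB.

Stage 1: -13 dB is 30 dB over -43 dB; at 2.5:1 that becomes 12 dB over, giving -31 dB.
Stage 2: below threshold (-31 ≤ -15); passes unchanged; make-up brings it to -26 dB.

-26 dB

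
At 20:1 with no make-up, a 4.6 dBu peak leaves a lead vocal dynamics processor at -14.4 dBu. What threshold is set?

Gain reduction = 4.6 − (-14.4) = 19 dB; output overshoot = GR / (R − 1) = 19 / 19 = 1 dB.
Threshold = output − output overshoot = -14.4 − 1 = -15.4 dBu.

-15.4 dBu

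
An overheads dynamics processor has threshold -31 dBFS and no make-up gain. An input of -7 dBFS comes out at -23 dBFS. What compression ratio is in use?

Input overshoot = -7 − (-31) = 24 dB; output overshoot = -23 − (-31) = 8 dB.
Ratio = 24 / 8 = 3.

3:1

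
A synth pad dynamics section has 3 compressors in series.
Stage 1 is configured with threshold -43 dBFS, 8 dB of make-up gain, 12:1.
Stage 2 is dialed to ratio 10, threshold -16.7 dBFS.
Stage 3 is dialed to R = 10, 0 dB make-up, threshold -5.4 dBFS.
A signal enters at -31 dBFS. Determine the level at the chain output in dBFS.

-34 dBFS

Stage 1: overshoot 12 dB → 12/12 = 1 dB → -42 dBFS; +8 dB make-up → -34 dBFS.
Stage 2: -34 dBFS is at or below the -16.7 dBFS threshold — no compression; output -34 dBFS.
Stage 3: below threshold (-34 ≤ -5.4); passes unchanged; output -34 dBFS.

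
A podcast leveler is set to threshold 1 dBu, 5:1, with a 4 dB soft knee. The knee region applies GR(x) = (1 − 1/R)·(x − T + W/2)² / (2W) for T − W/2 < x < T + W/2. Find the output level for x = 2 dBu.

1.1 dBu

x − T + W/2 = 2 − 1 + 2 = 3.
GR = (1 − 1/5) × 3² / 8 = 0.8 × 9 / 8 = 0.9 dB.
Output = 2 − 0.9 = 1.1 dBu.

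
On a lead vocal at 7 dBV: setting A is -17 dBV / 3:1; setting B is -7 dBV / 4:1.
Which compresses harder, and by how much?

A, by 5.5 dB

A: overshoot 24 dB → output overshoot 8 dB → GR 16 dB.
B: overshoot 14 dB → output overshoot 3.5 dB → GR 10.5 dB.
Difference: 5.5 dB in favour of A.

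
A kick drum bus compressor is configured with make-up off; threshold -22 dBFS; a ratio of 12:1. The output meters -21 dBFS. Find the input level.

-10 dBFS

The compressed level sits -21 − (-22) = 1 dB over threshold.
Before 12:1 compression the overshoot was 1 × 12 = 12 dB, so input = -22 + 12 = -10 dBFS.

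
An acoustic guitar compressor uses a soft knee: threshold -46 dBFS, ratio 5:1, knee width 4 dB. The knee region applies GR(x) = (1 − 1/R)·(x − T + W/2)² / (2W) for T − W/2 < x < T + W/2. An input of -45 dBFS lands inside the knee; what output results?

-45.9 dBFS

x − T + W/2 = -45 − (-46) + 2 = 3.
GR = (1 − 1/5) × 3² / 8 = 0.8 × 9 / 8 = 0.9 dB.
Output = -45 − 0.9 = -45.9 dBFS.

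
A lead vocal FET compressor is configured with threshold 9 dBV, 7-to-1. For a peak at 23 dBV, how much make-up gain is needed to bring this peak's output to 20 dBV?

Overshoot 14 dB → 14/7 = 2 dB after compression, so the compressed level is 9 + 2 = 11 dBV.
Make-up = target − compressed = 20 − 11 = 9 dB.

9 dB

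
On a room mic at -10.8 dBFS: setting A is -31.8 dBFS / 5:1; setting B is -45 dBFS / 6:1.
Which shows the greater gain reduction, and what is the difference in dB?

B, by 11.7 dB

A: overshoot 21 dB → output overshoot 4.2 dB → GR 16.8 dB.
B: overshoot 34.2 dB → output overshoot 5.7 dB → GR 28.5 dB.
B reduces 11.7 dB more.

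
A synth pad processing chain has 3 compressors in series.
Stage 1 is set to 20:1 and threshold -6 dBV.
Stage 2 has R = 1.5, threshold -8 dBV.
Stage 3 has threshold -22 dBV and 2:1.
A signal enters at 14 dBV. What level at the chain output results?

Stage 1: 20 dB above -6 dBV, reduced 20:1 to 1 dB above → -5 dBV.
Stage 2: -5 dBV is 3 dB over -8 dBV; at 1.5:1 that becomes 2 dB over, giving -6 dBV.
Stage 3: -6 dBV is 16 dB over -22 dBV; at 2:1 that becomes 8 dB over, giving -14 dBV.

-14 dBV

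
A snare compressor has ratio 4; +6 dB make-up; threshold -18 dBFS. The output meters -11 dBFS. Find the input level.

Before make-up, the level was -11 − 6 = -17 dBFS.
That's 1 dB above the -18 dBFS threshold.
Undo the ratio: input overshoot = 1 × 4 = 4 dB, giving input = -14 dBFS.

-14 dBFS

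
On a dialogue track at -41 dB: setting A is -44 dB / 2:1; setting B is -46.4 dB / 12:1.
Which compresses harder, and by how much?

B, by 3.45 dB

A: overshoot 3 dB → output overshoot 1.5 dB → GR 1.5 dB.
B: overshoot 5.4 dB → output overshoot 0.45 dB → GR 4.95 dB.
B applies 3.45 dB more gain reduction.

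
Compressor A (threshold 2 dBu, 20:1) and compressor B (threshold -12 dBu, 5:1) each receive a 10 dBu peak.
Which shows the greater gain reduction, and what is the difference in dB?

A: overshoot 8 dB → output overshoot 0.4 dB → GR 7.6 dB.
B: overshoot 22 dB → output overshoot 4.4 dB → GR 17.6 dB.
Difference: 10 dB in favour of B.

B, by 10 dB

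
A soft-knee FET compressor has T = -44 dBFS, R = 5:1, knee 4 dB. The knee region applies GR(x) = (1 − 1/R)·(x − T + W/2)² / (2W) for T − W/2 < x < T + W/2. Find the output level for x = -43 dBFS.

x − T + W/2 = -43 − (-44) + 2 = 3.
GR = (1 − 1/5) × 3² / 8 = 0.8 × 9 / 8 = 0.9 dB.
Output = -43 − 0.9 = -43.9 dBFS.

-43.9 dBFS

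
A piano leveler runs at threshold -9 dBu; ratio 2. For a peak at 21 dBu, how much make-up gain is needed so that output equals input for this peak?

The peak compresses to -9 + 30/2 = 6 dBu.
To reach 21 dBu requires 21 − 6 = 15 dB of make-up.

15 dB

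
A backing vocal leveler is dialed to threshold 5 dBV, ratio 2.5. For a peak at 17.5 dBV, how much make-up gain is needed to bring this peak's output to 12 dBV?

2 dB

The peak compresses to 5 + 12.5/2.5 = 10 dBV.
To reach 12 dBV requires 12 − 10 = 2 dB of make-up.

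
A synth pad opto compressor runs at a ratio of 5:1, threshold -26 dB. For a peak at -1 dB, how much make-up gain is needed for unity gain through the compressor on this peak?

20 dB

Overshoot 25 dB → 25/5 = 5 dB after compression, so the compressed level is -26 + 5 = -21 dB.
Make-up = target − compressed = -1 − (-21) = 20 dB.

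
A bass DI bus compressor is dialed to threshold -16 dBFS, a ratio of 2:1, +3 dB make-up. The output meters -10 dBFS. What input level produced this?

-10 dBFS

Before make-up, the level was -10 − 3 = -13 dBFS.
That's 3 dB above the -16 dBFS threshold.
Before 2:1 compression the overshoot was 3 × 2 = 6 dB, so input = -16 + 6 = -10 dBFS.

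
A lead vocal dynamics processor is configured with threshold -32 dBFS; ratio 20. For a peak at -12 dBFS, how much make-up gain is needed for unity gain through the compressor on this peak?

19 dB

The peak compresses to -32 + 20/20 = -31 dBFS.
To reach -12 dBFS requires -12 − (-31) = 19 dB of make-up.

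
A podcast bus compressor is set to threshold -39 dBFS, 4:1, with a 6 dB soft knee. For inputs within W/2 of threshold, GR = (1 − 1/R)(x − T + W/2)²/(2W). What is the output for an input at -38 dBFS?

-39 dBFS

x − T + W/2 = -38 − (-39) + 3 = 4.
GR = (1 − 1/4) × 4² / 12 = 0.75 × 16 / 12 = 1 dB.
Output = -38 − 1 = -39 dBFS.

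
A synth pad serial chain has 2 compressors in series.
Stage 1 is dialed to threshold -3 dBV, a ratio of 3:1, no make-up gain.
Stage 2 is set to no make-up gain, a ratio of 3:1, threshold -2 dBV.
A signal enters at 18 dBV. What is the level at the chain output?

Stage 1: overshoot 21 dB → 21/3 = 7 dB → 4 dBV.
Stage 2: 4 dBV is 6 dB over -2 dBV; at 3:1 that becomes 2 dB over, giving 0 dBV.

0 dBV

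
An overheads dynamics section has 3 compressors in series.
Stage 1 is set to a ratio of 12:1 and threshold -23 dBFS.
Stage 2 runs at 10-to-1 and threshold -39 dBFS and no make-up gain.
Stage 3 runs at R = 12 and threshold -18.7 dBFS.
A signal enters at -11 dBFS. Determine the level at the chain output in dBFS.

-37.3 dBFS

Stage 1: overshoot 12 dB → 12/12 = 1 dB → -22 dBFS.
Stage 2: 17 dB above -39 dBFS, reduced 10:1 to 1.7 dB above → -37.3 dBFS.
Stage 3: -37.3 dBFS ≤ -18.7 dBFS, so stage 3 doesn't engage; output -37.3 dBFS.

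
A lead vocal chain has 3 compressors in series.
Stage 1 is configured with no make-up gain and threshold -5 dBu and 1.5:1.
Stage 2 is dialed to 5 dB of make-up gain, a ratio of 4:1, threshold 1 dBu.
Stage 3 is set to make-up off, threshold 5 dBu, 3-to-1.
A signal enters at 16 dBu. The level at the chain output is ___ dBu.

Stage 1: 16 dBu is 21 dB over -5 dBu; at 1.5:1 that becomes 14 dB over, giving 9 dBu.
Stage 2: 8 dB above 1 dBu, reduced 4:1 to 2 dB above → 3 dBu; +5 dB make-up → 8 dBu.
Stage 3: 3 dB above 5 dBu, reduced 3:1 to 1 dB above → 6 dBu.

6 dBu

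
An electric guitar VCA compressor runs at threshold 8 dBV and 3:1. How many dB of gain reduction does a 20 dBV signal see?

8 dB

Overshoot = 20 − 8 = 12 dB.
At 3:1, output sits 12/3 = 4 dB above threshold.
GR = overshoot in − overshoot out = 12 − 4 = 8 dB.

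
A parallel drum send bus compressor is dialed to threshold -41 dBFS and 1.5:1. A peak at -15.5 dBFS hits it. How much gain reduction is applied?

8.5 dB

The signal is 25.5 dB above threshold.
A 1.5:1 ratio leaves 17 dB of that excess.
GR = overshoot in − overshoot out = 25.5 − 17 = 8.5 dB.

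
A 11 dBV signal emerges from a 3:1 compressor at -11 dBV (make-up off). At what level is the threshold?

-22 dBV

Gain reduction = 11 − (-11) = 22 dB; output overshoot = GR / (R − 1) = 22 / 2 = 11 dB.
Threshold = output − output overshoot = -11 − 11 = -22 dBV.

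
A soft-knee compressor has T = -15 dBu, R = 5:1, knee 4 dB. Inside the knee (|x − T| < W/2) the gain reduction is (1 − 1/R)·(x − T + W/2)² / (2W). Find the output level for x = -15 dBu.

x − T + W/2 = -15 − (-15) + 2 = 2.
GR = (1 − 1/5) × 2² / 8 = 0.8 × 4 / 8 = 0.4 dB.
Output = -15 − 0.4 = -15.4 dBu.

-15.4 dBu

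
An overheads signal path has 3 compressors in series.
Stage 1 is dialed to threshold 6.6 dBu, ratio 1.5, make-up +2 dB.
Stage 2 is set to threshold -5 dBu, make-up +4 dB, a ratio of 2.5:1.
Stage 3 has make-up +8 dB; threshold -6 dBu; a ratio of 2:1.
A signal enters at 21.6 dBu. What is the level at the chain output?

Stage 1: overshoot 15 dB → 15/1.5 = 10 dB → 16.6 dBu; +2 dB make-up → 18.6 dBu.
Stage 2: 23.6 dB above -5 dBu, reduced 2.5:1 to 9.44 dB above → 4.44 dBu; +4 dB make-up → 8.44 dBu.
Stage 3: overshoot 14.44 dB → 14.44/2 = 7.22 dB → 1.22 dBu; +8 dB make-up → 9.22 dBu.

9.22 dBu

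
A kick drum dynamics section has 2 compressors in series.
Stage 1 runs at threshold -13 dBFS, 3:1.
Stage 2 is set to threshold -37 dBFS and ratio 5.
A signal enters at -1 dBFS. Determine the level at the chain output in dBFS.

-31.4 dBFS

Stage 1: -1 dBFS is 12 dB over -13 dBFS; at 3:1 that becomes 4 dB over, giving -9 dBFS.
Stage 2: overshoot 28 dB → 28/5 = 5.6 dB → -31.4 dBFS.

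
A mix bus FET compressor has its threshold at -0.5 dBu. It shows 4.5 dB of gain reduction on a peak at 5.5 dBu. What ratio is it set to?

Input overshoot = 5.5 − (-0.5) = 6 dB.
Output overshoot = 6 − 4.5 = 1.5 dB.
Ratio = input overshoot / output overshoot = 6 / 1.5 = 4.

4:1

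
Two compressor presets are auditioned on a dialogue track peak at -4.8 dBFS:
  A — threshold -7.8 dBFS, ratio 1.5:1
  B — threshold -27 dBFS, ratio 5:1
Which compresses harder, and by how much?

A: 3 dB over, compressed to 2 dB over, so 1 dB of GR.
B: 22.2 dB over, compressed to 4.44 dB over, so 17.76 dB of GR.
B applies 16.76 dB more gain reduction.

B, by 16.76 dB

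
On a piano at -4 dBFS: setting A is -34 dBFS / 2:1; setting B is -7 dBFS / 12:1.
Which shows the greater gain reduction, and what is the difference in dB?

A: overshoot 30 dB → output overshoot 15 dB → GR 15 dB.
B: overshoot 3 dB → output overshoot 0.25 dB → GR 2.75 dB.
Difference: 12.25 dB in favour of A.

A, by 12.25 dB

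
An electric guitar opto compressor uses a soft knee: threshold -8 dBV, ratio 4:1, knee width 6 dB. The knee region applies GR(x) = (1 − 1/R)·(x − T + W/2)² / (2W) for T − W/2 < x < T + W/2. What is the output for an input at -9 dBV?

-9.25 dBV

x − T + W/2 = -9 − (-8) + 3 = 2.
GR = (1 − 1/4) × 2² / 12 = 0.75 × 4 / 12 = 0.25 dB.
Output = -9 − 0.25 = -9.25 dBV.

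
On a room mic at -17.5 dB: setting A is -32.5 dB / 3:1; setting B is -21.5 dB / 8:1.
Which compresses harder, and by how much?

A: overshoot 15 dB → output overshoot 5 dB → GR 10 dB.
B: overshoot 4 dB → output overshoot 0.5 dB → GR 3.5 dB.
A reduces 6.5 dB more.

A, by 6.5 dB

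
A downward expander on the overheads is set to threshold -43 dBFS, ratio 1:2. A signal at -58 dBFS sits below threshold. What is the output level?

Undershoot = (-43) − (-58) = 15 dB.
At 1:2, that expands to 30 dB under threshold.
Output = -43 − 30 = -73 dBFS.

-73 dBFS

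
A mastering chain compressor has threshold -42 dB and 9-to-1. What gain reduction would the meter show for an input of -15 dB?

24 dB

The signal is 27 dB above threshold.
After 9:1 compression the overshoot becomes 27/9 = 3 dB.
Gain reduction = 27 − 3 = 24 dB.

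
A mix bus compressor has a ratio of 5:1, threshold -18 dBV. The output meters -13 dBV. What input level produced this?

7 dBV

Post-compression overshoot = -13 − (-18) = 5 dB.
Before 5:1 compression the overshoot was 5 × 5 = 25 dB, so input = -18 + 25 = 7 dBV.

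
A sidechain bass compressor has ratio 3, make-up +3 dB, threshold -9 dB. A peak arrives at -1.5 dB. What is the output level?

Overshoot: -1.5 − (-9) = 7.5 dB.
At 3:1 the overshoot is divided by 3, leaving 2.5 dB above threshold.
So the level is -9 + 2.5 = -6.5 dB; make-up adds 3 dB, giving -3.5 dB.

-3.5 dB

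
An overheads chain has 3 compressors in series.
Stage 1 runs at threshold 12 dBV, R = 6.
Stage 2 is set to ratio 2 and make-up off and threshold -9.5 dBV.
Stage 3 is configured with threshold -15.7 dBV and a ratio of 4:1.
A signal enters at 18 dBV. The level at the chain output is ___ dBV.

Stage 1: overshoot 6 dB → 6/6 = 1 dB → 13 dBV.
Stage 2: overshoot 22.5 dB → 22.5/2 = 11.25 dB → 1.75 dBV.
Stage 3: overshoot 17.45 dB → 17.45/4 = 4.3625 dB → -11.3375 dBV.

-11.3375 dBV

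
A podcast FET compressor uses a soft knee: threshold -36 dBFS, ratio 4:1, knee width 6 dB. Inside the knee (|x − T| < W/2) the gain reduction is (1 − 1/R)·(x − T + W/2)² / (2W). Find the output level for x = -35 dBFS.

x − T + W/2 = -35 − (-36) + 3 = 4.
GR = (1 − 1/4) × 4² / 12 = 0.75 × 16 / 12 = 1 dB.
Output = -35 − 1 = -36 dBFS.

-36 dBFS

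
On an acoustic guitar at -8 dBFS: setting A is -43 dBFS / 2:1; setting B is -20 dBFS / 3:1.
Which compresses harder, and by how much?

A: 35 dB over, compressed to 17.5 dB over, so 17.5 dB of GR.
B: 12 dB over, compressed to 4 dB over, so 8 dB of GR.
Difference: 9.5 dB in favour of A.

A, by 9.5 dB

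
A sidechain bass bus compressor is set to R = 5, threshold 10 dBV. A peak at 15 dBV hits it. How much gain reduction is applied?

4 dB

15 dBV exceeds the threshold by 5 dB.
A 5:1 ratio leaves 1 dB of that excess.
GR = overshoot in − overshoot out = 5 − 1 = 4 dB.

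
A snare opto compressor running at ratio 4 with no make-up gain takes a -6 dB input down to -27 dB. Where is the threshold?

Gain reduction = -6 − (-27) = 21 dB; output overshoot = GR / (R − 1) = 21 / 3 = 7 dB.
Threshold = output − output overshoot = -27 − 7 = -34 dB.

-34 dB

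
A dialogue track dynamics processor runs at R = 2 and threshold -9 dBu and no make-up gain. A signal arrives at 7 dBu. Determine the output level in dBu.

-1 dBu

Overshoot: 7 − (-9) = 16 dB.
At 2:1 the overshoot is divided by 2, leaving 8 dB above threshold.
So the level is -9 + 8 = -1 dBu.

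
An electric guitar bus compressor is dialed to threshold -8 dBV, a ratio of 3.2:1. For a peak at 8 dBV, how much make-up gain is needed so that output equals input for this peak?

Overshoot 16 dB → 16/3.2 = 5 dB after compression, so the compressed level is -8 + 5 = -3 dBV.
Make-up = target − compressed = 8 − (-3) = 11 dB.

11 dB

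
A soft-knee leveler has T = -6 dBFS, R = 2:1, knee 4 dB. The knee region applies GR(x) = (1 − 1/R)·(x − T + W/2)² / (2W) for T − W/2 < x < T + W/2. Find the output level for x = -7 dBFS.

x − T + W/2 = -7 − (-6) + 2 = 1.
GR = (1 − 1/2) × 1² / 8 = 0.5 × 1 / 8 = 0.0625 dB.
Output = -7 − 0.0625 = -7.0625 dBFS.

-7.0625 dBFS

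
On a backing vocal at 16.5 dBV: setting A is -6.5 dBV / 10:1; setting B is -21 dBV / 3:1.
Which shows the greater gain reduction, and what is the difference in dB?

B, by 4.3 dB

A: overshoot 23 dB → output overshoot 2.3 dB → GR 20.7 dB.
B: overshoot 37.5 dB → output overshoot 12.5 dB → GR 25 dB.
B reduces 4.3 dB more.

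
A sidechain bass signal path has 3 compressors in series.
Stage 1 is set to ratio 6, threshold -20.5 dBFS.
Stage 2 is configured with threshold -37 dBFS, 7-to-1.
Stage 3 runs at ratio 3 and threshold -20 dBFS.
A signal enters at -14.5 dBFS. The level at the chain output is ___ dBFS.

-34.5 dBFS

Stage 1: 6 dB above -20.5 dBFS, reduced 6:1 to 1 dB above → -19.5 dBFS.
Stage 2: -19.5 dBFS is 17.5 dB over -37 dBFS; at 7:1 that becomes 2.5 dB over, giving -34.5 dBFS.
Stage 3: -34.5 dBFS is at or below the -20 dBFS threshold — no compression; output -34.5 dBFS.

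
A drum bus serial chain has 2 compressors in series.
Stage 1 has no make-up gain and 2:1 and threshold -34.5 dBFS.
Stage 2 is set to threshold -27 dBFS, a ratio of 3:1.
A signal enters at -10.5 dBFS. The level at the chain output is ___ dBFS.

Stage 1: -10.5 dBFS is 24 dB over -34.5 dBFS; at 2:1 that becomes 12 dB over, giving -22.5 dBFS.
Stage 2: overshoot 4.5 dB → 4.5/3 = 1.5 dB → -25.5 dBFS.

-25.5 dBFS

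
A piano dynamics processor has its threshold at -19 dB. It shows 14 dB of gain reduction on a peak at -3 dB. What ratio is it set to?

8:1

Input overshoot = -3 − (-19) = 16 dB.
Output overshoot = 16 − 14 = 2 dB.
Ratio = input overshoot / output overshoot = 16 / 2 = 8.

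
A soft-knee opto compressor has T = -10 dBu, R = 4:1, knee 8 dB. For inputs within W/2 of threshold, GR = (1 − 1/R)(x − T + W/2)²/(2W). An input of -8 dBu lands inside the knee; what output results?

-9.6875 dBu

x − T + W/2 = -8 − (-10) + 4 = 6.
GR = (1 − 1/4) × 6² / 16 = 0.75 × 36 / 16 = 1.6875 dB.
Output = -8 − 1.6875 = -9.6875 dBu.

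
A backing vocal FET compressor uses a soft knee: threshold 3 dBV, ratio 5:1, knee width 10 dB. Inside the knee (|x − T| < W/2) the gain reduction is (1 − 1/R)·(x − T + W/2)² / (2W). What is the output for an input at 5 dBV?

x − T + W/2 = 5 − 3 + 5 = 7.
GR = (1 − 1/5) × 7² / 20 = 0.8 × 49 / 20 = 1.96 dB.
Output = 5 − 1.96 = 3.04 dBV.

3.04 dBV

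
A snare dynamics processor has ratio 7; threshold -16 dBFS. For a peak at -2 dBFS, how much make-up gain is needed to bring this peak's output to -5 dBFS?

9 dB

Without make-up, output = threshold + overshoot/7 = -16 + 2 = -14 dBFS.
Gap to target: 9 dB.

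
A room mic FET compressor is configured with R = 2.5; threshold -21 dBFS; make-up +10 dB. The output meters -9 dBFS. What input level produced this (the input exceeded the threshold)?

-16 dBFS

Stripping the +10 dB make-up gives -19 dBFS at the gain stage.
The compressed level sits -19 − (-21) = 2 dB over threshold.
Before 2.5:1 compression the overshoot was 2 × 2.5 = 5 dB, so input = -21 + 5 = -16 dBFS.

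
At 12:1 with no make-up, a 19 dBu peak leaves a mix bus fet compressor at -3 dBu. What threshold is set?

-5 dBu

Input is 24 dB above T (since output overshoot × R = input overshoot: (-3 − T)·12 = 19 − T gives T = -5 dBu).
Check: -5 + (19 − (-5))/12 = -5 + 2 = -3 dBu. ✓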